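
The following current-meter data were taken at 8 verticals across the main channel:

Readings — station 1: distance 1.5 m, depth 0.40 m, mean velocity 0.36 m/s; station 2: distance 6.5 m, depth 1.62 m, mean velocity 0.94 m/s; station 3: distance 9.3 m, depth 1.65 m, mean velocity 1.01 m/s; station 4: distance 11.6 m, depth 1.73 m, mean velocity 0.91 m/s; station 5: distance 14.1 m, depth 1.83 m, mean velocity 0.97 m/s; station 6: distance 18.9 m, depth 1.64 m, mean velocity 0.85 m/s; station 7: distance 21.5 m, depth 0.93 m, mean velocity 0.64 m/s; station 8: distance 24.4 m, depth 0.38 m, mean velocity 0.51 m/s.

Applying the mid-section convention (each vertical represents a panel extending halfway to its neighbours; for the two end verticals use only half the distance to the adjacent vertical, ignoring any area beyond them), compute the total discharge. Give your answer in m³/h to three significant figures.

w_1 = (6.5 − 1.5)/2 = 2.5 m; q_1 = 0.36 × 0.40 × 2.5 = 0.3600 m³/s
w_2 = (9.3 − 1.5)/2 = 3.9 m; q_2 = 0.94 × 1.62 × 3.9 = 5.939 m³/s
w_3 = (11.6 − 6.5)/2 = 2.55 m; q_3 = 1.01 × 1.65 × 2.55 = 4.250 m³/s
w_4 = (14.1 − 9.3)/2 = 2.4 m; q_4 = 0.91 × 1.73 × 2.4 = 3.778 m³/s
w_5 = (18.9 − 11.6)/2 = 3.65 m; q_5 = 0.97 × 1.83 × 3.65 = 6.479 m³/s
w_6 = (21.5 − 14.1)/2 = 3.7 m; q_6 = 0.85 × 1.64 × 3.7 = 5.158 m³/s
w_7 = (24.4 − 18.9)/2 = 2.75 m; q_7 = 0.64 × 0.93 × 2.75 = 1.637 m³/s
w_8 = (24.4 − 21.5)/2 = 1.45 m; q_8 = 0.51 × 0.38 × 1.45 = 0.2810 m³/s
Q = Σ qᵢ = 27.88 m³/s
= 27.88 × 3600 = 100400 m³/h

100000 m³/h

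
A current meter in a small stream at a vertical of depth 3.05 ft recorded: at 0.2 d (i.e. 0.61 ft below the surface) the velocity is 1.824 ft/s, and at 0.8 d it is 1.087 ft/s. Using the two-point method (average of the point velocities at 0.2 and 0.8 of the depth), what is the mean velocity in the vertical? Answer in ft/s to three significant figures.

1.46 ft/s

v̄ = (1.824 + 1.087) / 2 = 1.456 ft/s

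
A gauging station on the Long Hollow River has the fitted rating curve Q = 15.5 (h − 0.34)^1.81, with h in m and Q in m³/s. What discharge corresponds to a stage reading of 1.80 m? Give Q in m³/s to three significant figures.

30.7 m³/s

Q = 15.5 × (1.80 − 0.34)^1.81 = 15.5 × 1.46^1.81 = 30.75 m³/s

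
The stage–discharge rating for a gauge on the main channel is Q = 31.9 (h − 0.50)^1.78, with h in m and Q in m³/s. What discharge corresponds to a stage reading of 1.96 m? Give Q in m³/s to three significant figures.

Q = 31.9 × (1.96 − 0.50)^1.78 = 31.9 × 1.46^1.78 = 62.57 m³/s

62.6 m³/s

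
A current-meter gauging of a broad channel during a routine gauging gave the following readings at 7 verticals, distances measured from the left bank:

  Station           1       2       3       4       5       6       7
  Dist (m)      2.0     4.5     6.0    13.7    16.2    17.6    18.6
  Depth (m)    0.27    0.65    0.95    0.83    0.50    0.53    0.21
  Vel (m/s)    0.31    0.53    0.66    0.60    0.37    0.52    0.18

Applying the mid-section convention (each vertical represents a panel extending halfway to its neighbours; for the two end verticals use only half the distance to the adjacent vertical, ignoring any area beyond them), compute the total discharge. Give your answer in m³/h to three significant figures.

24900 m³/h

w_1 = (4.5 − 2.0)/2 = 1.25 m; q_1 = 0.31 × 0.27 × 1.25 = 0.1046 m³/s
w_2 = (6.0 − 2.0)/2 = 2 m; q_2 = 0.53 × 0.65 × 2 = 0.6890 m³/s
w_3 = (13.7 − 4.5)/2 = 4.6 m; q_3 = 0.66 × 0.95 × 4.6 = 2.884 m³/s
w_4 = (16.2 − 6.0)/2 = 5.1 m; q_4 = 0.60 × 0.83 × 5.1 = 2.540 m³/s
w_5 = (17.6 − 13.7)/2 = 1.95 m; q_5 = 0.37 × 0.50 × 1.95 = 0.3608 m³/s
w_6 = (18.6 − 16.2)/2 = 1.2 m; q_6 = 0.52 × 0.53 × 1.2 = 0.3307 m³/s
w_7 = (18.6 − 17.6)/2 = 0.5 m; q_7 = 0.18 × 0.21 × 0.5 = 0.01890 m³/s
Q = Σ qᵢ = 6.928 m³/s
= 6.928 × 3600 = 24940 m³/h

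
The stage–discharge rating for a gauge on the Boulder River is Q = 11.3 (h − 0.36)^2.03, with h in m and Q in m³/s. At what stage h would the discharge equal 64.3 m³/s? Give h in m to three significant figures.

h − h₀ = (Q/C)^(1/b) = (64.3/11.3)^(1/2.03) = 2.355 m
h = 0.36 + 2.355 = 2.715 m

2.71 m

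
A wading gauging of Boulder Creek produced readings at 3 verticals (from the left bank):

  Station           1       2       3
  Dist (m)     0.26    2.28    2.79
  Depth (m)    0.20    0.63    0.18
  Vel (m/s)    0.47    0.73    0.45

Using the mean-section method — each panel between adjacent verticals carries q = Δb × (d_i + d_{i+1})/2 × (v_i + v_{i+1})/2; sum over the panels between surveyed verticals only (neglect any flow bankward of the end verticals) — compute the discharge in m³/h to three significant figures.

Panel 1-2: Δb = 2.02 m, d̄ = (0.20+0.63)/2 = 0.415, v̄ = (0.47+0.73)/2 = 0.6 → q = 2.02×0.415×0.6 = 0.5030 m³/s
Panel 2-3: Δb = 0.51 m, d̄ = (0.63+0.18)/2 = 0.405, v̄ = (0.73+0.45)/2 = 0.59 → q = 0.51×0.405×0.59 = 0.1219 m³/s
Q = Σ q = 0.6248 m³/s
= 0.6248 × 3600 = 2249 m³/h

2250 m³/h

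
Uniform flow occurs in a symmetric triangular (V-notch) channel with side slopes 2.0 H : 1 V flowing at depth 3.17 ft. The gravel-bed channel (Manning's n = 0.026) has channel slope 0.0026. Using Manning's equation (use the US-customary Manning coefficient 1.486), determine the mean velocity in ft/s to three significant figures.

A = z·y² = 2.0×3.17² = 20.10 ft²
P = 2y√(1+z²) = 2×3.17×√(1+2.0²) = 14.18 ft
R = A/P = 20.10/14.18 = 1.418 ft
Q = (1.486/n)·A·R^(2/3)·S^(1/2) = (1.486/0.026) × 20.10 × 1.418^(2/3) × 0.0026^(1/2) = 73.91 ft³/s
V = Q/A = 73.91/20.10 = 3.678 ft/s

3.68 ft/s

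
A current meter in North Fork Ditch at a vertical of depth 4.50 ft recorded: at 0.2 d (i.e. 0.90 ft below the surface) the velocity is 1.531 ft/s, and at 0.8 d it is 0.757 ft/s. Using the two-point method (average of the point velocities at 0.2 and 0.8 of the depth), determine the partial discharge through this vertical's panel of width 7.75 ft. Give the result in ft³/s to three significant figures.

39.9 ft³/s

v̄ = (1.531 + 0.757) / 2 = 1.144 ft/s
q = v̄ × d × w = 1.144 × 4.50 × 7.75 = 39.90 ft³/s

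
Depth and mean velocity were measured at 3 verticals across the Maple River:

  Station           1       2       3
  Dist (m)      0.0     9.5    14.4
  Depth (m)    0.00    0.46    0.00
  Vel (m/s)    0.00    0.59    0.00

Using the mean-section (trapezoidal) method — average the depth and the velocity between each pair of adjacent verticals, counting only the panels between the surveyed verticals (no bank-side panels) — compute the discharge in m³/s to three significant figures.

0.977 m³/s

Panel 1-2: Δb = 9.5 m, d̄ = (0.00+0.46)/2 = 0.23, v̄ = (0.00+0.59)/2 = 0.295 → q = 9.5×0.23×0.295 = 0.6446 m³/s
Panel 2-3: Δb = 4.9 m, d̄ = (0.46+0.00)/2 = 0.23, v̄ = (0.59+0.00)/2 = 0.295 → q = 4.9×0.23×0.295 = 0.3325 m³/s
Q = Σ q = 0.9770 m³/s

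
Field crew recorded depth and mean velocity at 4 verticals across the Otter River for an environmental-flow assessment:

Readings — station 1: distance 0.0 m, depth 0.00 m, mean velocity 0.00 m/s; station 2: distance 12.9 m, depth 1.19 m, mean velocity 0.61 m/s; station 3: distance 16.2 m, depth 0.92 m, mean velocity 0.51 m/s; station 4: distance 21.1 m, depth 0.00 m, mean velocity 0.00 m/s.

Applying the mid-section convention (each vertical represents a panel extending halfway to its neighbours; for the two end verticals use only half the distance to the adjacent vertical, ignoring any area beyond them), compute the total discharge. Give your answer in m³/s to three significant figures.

7.80 m³/s

w_2 = (16.2 − 0.0)/2 = 8.1 m; q_2 = 0.61 × 1.19 × 8.1 = 5.880 m³/s
w_3 = (21.1 − 12.9)/2 = 4.1 m; q_3 = 0.51 × 0.92 × 4.1 = 1.924 m³/s
Stations 1, 4 contribute zero (depth or velocity is 0).
Q = Σ qᵢ = 7.804 m³/s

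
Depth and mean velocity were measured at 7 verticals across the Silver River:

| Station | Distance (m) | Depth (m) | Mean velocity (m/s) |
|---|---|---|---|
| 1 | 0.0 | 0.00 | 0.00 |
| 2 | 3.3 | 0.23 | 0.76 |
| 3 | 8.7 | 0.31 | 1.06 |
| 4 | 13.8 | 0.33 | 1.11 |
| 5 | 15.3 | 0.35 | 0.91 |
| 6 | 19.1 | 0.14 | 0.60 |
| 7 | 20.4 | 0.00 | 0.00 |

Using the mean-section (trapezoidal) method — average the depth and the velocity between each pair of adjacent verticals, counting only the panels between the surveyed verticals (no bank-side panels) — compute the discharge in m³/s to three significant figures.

Panel 1-2: Δb = 3.3 m, d̄ = (0.00+0.23)/2 = 0.115, v̄ = (0.00+0.76)/2 = 0.38 → q = 3.3×0.115×0.38 = 0.1442 m³/s
Panel 2-3: Δb = 5.4 m, d̄ = (0.23+0.31)/2 = 0.27, v̄ = (0.76+1.06)/2 = 0.91 → q = 5.4×0.27×0.91 = 1.327 m³/s
Panel 3-4: Δb = 5.1 m, d̄ = (0.31+0.33)/2 = 0.32, v̄ = (1.06+1.11)/2 = 1.085 → q = 5.1×0.32×1.085 = 1.771 m³/s
Panel 4-5: Δb = 1.5 m, d̄ = (0.33+0.35)/2 = 0.34, v̄ = (1.11+0.91)/2 = 1.01 → q = 1.5×0.34×1.01 = 0.5151 m³/s
Panel 5-6: Δb = 3.8 m, d̄ = (0.35+0.14)/2 = 0.245, v̄ = (0.91+0.60)/2 = 0.755 → q = 3.8×0.245×0.755 = 0.7029 m³/s
Panel 6-7: Δb = 1.3 m, d̄ = (0.14+0.00)/2 = 0.07, v̄ = (0.60+0.00)/2 = 0.3 → q = 1.3×0.07×0.3 = 0.02730 m³/s
Q = Σ q = 4.487 m³/s

4.49 m³/s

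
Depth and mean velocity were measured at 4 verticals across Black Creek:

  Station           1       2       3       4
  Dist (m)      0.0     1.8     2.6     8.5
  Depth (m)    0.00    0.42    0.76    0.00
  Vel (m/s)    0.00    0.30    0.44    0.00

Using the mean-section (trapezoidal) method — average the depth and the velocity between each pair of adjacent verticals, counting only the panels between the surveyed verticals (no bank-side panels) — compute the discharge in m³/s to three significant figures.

Panel 1-2: Δb = 1.8 m, d̄ = (0.00+0.42)/2 = 0.21, v̄ = (0.00+0.30)/2 = 0.15 → q = 1.8×0.21×0.15 = 0.05670 m³/s
Panel 2-3: Δb = 0.8 m, d̄ = (0.42+0.76)/2 = 0.59, v̄ = (0.30+0.44)/2 = 0.37 → q = 0.8×0.59×0.37 = 0.1746 m³/s
Panel 3-4: Δb = 5.9 m, d̄ = (0.76+0.00)/2 = 0.38, v̄ = (0.44+0.00)/2 = 0.22 → q = 5.9×0.38×0.22 = 0.4932 m³/s
Q = Σ q = 0.7246 m³/s

0.725 m³/s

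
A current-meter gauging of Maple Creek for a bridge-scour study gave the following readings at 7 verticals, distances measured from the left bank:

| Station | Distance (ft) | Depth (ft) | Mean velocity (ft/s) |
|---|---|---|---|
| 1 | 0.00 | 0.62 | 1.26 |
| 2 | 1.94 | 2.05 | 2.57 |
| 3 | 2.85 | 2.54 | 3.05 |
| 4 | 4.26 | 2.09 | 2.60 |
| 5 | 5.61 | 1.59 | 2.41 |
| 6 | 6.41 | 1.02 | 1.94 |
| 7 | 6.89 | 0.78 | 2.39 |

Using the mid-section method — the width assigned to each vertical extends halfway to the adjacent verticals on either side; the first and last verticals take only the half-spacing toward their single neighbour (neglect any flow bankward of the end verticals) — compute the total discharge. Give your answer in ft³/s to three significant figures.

w_1 = (1.94 − 0.00)/2 = 0.97 ft; q_1 = 1.26 × 0.62 × 0.97 = 0.7578 ft³/s
w_2 = (2.85 − 0.00)/2 = 1.425 ft; q_2 = 2.57 × 2.05 × 1.425 = 7.508 ft³/s
w_3 = (4.26 − 1.94)/2 = 1.16 ft; q_3 = 3.05 × 2.54 × 1.16 = 8.987 ft³/s
w_4 = (5.61 − 2.85)/2 = 1.38 ft; q_4 = 2.60 × 2.09 × 1.38 = 7.499 ft³/s
w_5 = (6.41 − 4.26)/2 = 1.075 ft; q_5 = 2.41 × 1.59 × 1.075 = 4.119 ft³/s
w_6 = (6.89 − 5.61)/2 = 0.64 ft; q_6 = 1.94 × 1.02 × 0.64 = 1.266 ft³/s
w_7 = (6.89 − 6.41)/2 = 0.24 ft; q_7 = 2.39 × 0.78 × 0.24 = 0.4474 ft³/s
Q = Σ qᵢ = 30.58 ft³/s

30.6 ft³/s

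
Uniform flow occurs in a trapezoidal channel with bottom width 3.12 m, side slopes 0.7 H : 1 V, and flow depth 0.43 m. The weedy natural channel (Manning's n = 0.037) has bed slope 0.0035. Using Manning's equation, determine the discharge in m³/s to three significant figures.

1.17 m³/s

A = (b + z·y)·y = (3.12 + 0.7×0.43)×0.43 = 1.471 m²
P = b + 2y√(1+z²) = 3.12 + 2×0.43×√(1+0.7²) = 4.170 m
R = A/P = 1.471/4.170 = 0.3528 m
Q = (1/n)·A·R^(2/3)·S^(1/2) = (1/0.037) × 1.471 × 0.3528^(2/3) × 0.0035^(1/2) = 1.174 m³/s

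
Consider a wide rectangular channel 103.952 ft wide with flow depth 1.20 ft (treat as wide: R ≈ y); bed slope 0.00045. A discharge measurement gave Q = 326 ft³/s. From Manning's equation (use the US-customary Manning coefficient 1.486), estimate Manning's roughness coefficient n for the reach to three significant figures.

0.0136

A = b·y = 103.952 × 1.20 = 124.7 ft²
Wide channel: R ≈ y = 1.20 ft
n = (1.486/Q)·A·R^(2/3)·S^(1/2) = (1.486/326) × 124.7 × 1.129 × 0.02121 = 0.01362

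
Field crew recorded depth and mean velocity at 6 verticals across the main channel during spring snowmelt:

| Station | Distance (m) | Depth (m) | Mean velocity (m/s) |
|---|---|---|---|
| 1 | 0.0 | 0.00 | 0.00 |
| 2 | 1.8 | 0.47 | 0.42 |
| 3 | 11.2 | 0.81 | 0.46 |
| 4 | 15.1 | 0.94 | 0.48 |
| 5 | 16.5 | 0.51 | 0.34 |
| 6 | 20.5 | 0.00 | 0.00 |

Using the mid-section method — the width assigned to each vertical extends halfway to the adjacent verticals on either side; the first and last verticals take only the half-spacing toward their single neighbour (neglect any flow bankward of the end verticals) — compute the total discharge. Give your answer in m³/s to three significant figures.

w_2 = (11.2 − 0.0)/2 = 5.6 m; q_2 = 0.42 × 0.47 × 5.6 = 1.105 m³/s
w_3 = (15.1 − 1.8)/2 = 6.65 m; q_3 = 0.46 × 0.81 × 6.65 = 2.478 m³/s
w_4 = (16.5 − 11.2)/2 = 2.65 m; q_4 = 0.48 × 0.94 × 2.65 = 1.196 m³/s
w_5 = (20.5 − 15.1)/2 = 2.7 m; q_5 = 0.34 × 0.51 × 2.7 = 0.4682 m³/s
Stations 1, 6 contribute zero (depth or velocity is 0).
Q = Σ qᵢ = 5.247 m³/s

5.25 m³/s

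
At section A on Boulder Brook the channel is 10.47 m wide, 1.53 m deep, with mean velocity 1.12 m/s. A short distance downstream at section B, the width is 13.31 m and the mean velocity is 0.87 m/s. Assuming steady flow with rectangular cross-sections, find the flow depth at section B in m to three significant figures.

1.55 m

Q = A₁V₁ = (10.47×1.53) × 1.12 = 17.94 m³/s
d₂ = Q/(b₂ V₂) = 17.94/(13.31×0.87) = 1.549 m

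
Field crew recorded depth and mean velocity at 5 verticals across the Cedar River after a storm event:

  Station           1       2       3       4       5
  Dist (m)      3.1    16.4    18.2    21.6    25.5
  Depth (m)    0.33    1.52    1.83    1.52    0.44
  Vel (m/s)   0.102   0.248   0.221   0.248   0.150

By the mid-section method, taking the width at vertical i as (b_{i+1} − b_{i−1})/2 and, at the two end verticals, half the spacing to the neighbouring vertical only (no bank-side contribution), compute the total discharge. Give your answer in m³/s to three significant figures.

w_1 = (16.4 − 3.1)/2 = 6.65 m; q_1 = 0.102 × 0.33 × 6.65 = 0.2238 m³/s
w_2 = (18.2 − 3.1)/2 = 7.55 m; q_2 = 0.248 × 1.52 × 7.55 = 2.846 m³/s
w_3 = (21.6 − 16.4)/2 = 2.6 m; q_3 = 0.221 × 1.83 × 2.6 = 1.052 m³/s
w_4 = (25.5 − 18.2)/2 = 3.65 m; q_4 = 0.248 × 1.52 × 3.65 = 1.376 m³/s
w_5 = (25.5 − 21.6)/2 = 1.95 m; q_5 = 0.150 × 0.44 × 1.95 = 0.1287 m³/s
Q = Σ qᵢ = 5.626 m³/s

5.63 m³/s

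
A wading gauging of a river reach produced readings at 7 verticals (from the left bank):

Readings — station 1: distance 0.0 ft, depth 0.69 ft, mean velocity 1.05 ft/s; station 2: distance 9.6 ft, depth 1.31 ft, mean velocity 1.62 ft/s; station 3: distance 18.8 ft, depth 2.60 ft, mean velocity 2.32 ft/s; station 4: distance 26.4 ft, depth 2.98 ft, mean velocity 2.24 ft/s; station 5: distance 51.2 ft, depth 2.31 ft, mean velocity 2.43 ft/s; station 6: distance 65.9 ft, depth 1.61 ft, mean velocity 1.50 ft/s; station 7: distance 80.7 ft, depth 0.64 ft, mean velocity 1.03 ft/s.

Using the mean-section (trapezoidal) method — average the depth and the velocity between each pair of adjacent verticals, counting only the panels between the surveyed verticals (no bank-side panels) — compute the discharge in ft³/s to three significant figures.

Panel 1-2: Δb = 9.6 ft, d̄ = (0.69+1.31)/2 = 1, v̄ = (1.05+1.62)/2 = 1.335 → q = 9.6×1×1.335 = 12.82 ft³/s
Panel 2-3: Δb = 9.2 ft, d̄ = (1.31+2.60)/2 = 1.955, v̄ = (1.62+2.32)/2 = 1.97 → q = 9.2×1.955×1.97 = 35.43 ft³/s
Panel 3-4: Δb = 7.6 ft, d̄ = (2.60+2.98)/2 = 2.79, v̄ = (2.32+2.24)/2 = 2.28 → q = 7.6×2.79×2.28 = 48.35 ft³/s
Panel 4-5: Δb = 24.8 ft, d̄ = (2.98+2.31)/2 = 2.645, v̄ = (2.24+2.43)/2 = 2.335 → q = 24.8×2.645×2.335 = 153.2 ft³/s
Panel 5-6: Δb = 14.7 ft, d̄ = (2.31+1.61)/2 = 1.96, v̄ = (2.43+1.50)/2 = 1.965 → q = 14.7×1.96×1.965 = 56.62 ft³/s
Panel 6-7: Δb = 14.8 ft, d̄ = (1.61+0.64)/2 = 1.125, v̄ = (1.50+1.03)/2 = 1.265 → q = 14.8×1.125×1.265 = 21.06 ft³/s
Q = Σ q = 327.4 ft³/s

327 ft³/s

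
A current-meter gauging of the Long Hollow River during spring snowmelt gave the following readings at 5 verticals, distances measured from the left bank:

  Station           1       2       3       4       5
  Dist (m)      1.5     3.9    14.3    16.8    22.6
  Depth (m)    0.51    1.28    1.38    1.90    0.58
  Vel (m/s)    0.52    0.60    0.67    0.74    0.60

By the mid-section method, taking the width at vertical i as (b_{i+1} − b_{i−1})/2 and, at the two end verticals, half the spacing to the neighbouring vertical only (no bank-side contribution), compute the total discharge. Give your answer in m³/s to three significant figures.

18.0 m³/s

w_1 = (3.9 − 1.5)/2 = 1.2 m; q_1 = 0.52 × 0.51 × 1.2 = 0.3182 m³/s
w_2 = (14.3 − 1.5)/2 = 6.4 m; q_2 = 0.60 × 1.28 × 6.4 = 4.915 m³/s
w_3 = (16.8 − 3.9)/2 = 6.45 m; q_3 = 0.67 × 1.38 × 6.45 = 5.964 m³/s
w_4 = (22.6 − 14.3)/2 = 4.15 m; q_4 = 0.74 × 1.90 × 4.15 = 5.835 m³/s
w_5 = (22.6 − 16.8)/2 = 2.9 m; q_5 = 0.60 × 0.58 × 2.9 = 1.009 m³/s
Q = Σ qᵢ = 18.04 m³/s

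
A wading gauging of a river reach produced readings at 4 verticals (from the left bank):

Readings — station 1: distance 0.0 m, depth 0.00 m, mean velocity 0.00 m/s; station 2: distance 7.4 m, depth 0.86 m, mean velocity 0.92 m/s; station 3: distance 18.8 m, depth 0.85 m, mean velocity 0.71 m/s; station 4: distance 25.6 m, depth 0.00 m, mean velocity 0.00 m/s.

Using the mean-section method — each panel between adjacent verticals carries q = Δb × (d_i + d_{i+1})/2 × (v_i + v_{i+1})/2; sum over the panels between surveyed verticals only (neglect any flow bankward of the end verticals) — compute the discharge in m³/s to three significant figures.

Panel 1-2: Δb = 7.4 m, d̄ = (0.00+0.86)/2 = 0.43, v̄ = (0.00+0.92)/2 = 0.46 → q = 7.4×0.43×0.46 = 1.464 m³/s
Panel 2-3: Δb = 11.4 m, d̄ = (0.86+0.85)/2 = 0.855, v̄ = (0.92+0.71)/2 = 0.815 → q = 11.4×0.855×0.815 = 7.944 m³/s
Panel 3-4: Δb = 6.8 m, d̄ = (0.85+0.00)/2 = 0.425, v̄ = (0.71+0.00)/2 = 0.355 → q = 6.8×0.425×0.355 = 1.026 m³/s
Q = Σ q = 10.43 m³/s

10.4 m³/s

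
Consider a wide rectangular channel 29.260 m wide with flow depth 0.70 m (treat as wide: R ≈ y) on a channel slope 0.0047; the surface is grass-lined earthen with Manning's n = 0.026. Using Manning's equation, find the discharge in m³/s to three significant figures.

42.6 m³/s

A = b·y = 29.260 × 0.70 = 20.48 m²
Wide channel: R ≈ y = 0.70 m
Q = (1/n)·A·R^(2/3)·S^(1/2) = (1/0.026) × 20.48 × 0.7000^(2/3) × 0.0047^(1/2) = 42.58 m³/s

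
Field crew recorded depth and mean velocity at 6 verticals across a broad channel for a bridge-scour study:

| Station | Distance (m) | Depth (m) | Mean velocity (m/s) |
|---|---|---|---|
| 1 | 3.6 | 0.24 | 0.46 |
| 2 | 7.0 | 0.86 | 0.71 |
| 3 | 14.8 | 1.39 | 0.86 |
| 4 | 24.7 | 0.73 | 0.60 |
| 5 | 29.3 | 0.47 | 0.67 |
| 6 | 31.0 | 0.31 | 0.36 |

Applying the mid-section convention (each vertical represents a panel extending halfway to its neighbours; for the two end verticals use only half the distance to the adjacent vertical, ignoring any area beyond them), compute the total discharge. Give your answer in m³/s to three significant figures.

w_1 = (7.0 − 3.6)/2 = 1.7 m; q_1 = 0.46 × 0.24 × 1.7 = 0.1877 m³/s
w_2 = (14.8 − 3.6)/2 = 5.6 m; q_2 = 0.71 × 0.86 × 5.6 = 3.419 m³/s
w_3 = (24.7 − 7.0)/2 = 8.85 m; q_3 = 0.86 × 1.39 × 8.85 = 10.58 m³/s
w_4 = (29.3 − 14.8)/2 = 7.25 m; q_4 = 0.60 × 0.73 × 7.25 = 3.176 m³/s
w_5 = (31.0 − 24.7)/2 = 3.15 m; q_5 = 0.67 × 0.47 × 3.15 = 0.9919 m³/s
w_6 = (31.0 − 29.3)/2 = 0.85 m; q_6 = 0.36 × 0.31 × 0.85 = 0.09486 m³/s
Q = Σ qᵢ = 18.45 m³/s

18.4 m³/s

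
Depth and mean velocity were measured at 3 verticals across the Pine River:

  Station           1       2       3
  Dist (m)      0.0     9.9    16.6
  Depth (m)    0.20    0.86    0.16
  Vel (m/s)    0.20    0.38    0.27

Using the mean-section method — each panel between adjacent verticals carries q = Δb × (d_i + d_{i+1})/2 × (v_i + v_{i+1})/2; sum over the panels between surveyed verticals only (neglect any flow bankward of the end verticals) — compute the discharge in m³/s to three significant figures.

Panel 1-2: Δb = 9.9 m, d̄ = (0.20+0.86)/2 = 0.53, v̄ = (0.20+0.38)/2 = 0.29 → q = 9.9×0.53×0.29 = 1.522 m³/s
Panel 2-3: Δb = 6.7 m, d̄ = (0.86+0.16)/2 = 0.51, v̄ = (0.38+0.27)/2 = 0.325 → q = 6.7×0.51×0.325 = 1.111 m³/s
Q = Σ q = 2.632 m³/s

2.63 m³/s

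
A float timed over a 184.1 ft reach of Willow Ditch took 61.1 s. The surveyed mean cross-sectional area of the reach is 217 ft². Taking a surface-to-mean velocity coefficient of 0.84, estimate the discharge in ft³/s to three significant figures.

v_surface = L / t̄ = 184.1 / 61.1 = 3.013 ft/s
v_mean = 0.84 × 3.013 = 2.531 ft/s
Q = A × v_mean = 217 × 2.531 = 549.2 ft³/s

549 ft³/s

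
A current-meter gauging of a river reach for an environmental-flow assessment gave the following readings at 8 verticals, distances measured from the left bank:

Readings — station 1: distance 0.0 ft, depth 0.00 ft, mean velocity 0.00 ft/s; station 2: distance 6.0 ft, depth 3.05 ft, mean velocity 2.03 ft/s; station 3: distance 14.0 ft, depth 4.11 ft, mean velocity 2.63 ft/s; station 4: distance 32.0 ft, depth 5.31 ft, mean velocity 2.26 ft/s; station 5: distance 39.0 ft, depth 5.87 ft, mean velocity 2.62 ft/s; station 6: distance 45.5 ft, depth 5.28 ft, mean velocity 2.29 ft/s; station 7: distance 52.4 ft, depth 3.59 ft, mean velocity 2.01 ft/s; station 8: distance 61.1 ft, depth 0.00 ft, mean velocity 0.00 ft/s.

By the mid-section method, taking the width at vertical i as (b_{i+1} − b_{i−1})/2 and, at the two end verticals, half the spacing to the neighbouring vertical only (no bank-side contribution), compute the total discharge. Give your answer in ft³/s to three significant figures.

w_2 = (14.0 − 0.0)/2 = 7 ft; q_2 = 2.03 × 3.05 × 7 = 43.34 ft³/s
w_3 = (32.0 − 6.0)/2 = 13 ft; q_3 = 2.63 × 4.11 × 13 = 140.5 ft³/s
w_4 = (39.0 − 14.0)/2 = 12.5 ft; q_4 = 2.26 × 5.31 × 12.5 = 150.0 ft³/s
w_5 = (45.5 − 32.0)/2 = 6.75 ft; q_5 = 2.62 × 5.87 × 6.75 = 103.8 ft³/s
w_6 = (52.4 − 39.0)/2 = 6.7 ft; q_6 = 2.29 × 5.28 × 6.7 = 81.01 ft³/s
w_7 = (61.1 − 45.5)/2 = 7.8 ft; q_7 = 2.01 × 3.59 × 7.8 = 56.28 ft³/s
Stations 1, 8 contribute zero (depth or velocity is 0).
Q = Σ qᵢ = 575.0 ft³/s

575 ft³/s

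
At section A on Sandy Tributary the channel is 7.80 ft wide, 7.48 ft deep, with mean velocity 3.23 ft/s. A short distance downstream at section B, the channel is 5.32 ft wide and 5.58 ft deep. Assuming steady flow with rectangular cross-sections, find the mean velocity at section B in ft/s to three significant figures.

Q = A₁V₁ = (7.80×7.48) × 3.23 = 188.5 ft³/s
A₂ = 5.32 × 5.58 = 29.69 ft²
V₂ = Q/A₂ = 188.5/29.69 = 6.348 ft/s

6.35 ft/s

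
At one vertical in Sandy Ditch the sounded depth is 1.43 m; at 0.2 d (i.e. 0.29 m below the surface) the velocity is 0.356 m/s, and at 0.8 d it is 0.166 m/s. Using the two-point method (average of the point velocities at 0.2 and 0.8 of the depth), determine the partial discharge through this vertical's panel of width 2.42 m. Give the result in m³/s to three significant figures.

0.903 m³/s

v̄ = (0.356 + 0.166) / 2 = 0.2610 m/s
q = v̄ × d × w = 0.2610 × 1.43 × 2.42 = 0.9032 m³/s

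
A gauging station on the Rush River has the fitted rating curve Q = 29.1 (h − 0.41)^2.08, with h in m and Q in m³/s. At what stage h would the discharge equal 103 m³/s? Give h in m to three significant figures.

2.25 m

h − h₀ = (Q/C)^(1/b) = (103/29.1)^(1/2.08) = 1.836 m
h = 0.41 + 1.836 = 2.246 m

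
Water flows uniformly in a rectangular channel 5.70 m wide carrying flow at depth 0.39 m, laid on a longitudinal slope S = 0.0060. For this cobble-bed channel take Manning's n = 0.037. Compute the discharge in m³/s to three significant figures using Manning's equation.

A = b·y = 5.70 × 0.39 = 2.223 m²
P = b + 2y = 5.70 + 2×0.39 = 6.480 m
R = A/P = 2.223/6.480 = 0.3431 m
Q = (1/n)·A·R^(2/3)·S^(1/2) = (1/0.037) × 2.223 × 0.3431^(2/3) × 0.0060^(1/2) = 2.281 m³/s

2.28 m³/s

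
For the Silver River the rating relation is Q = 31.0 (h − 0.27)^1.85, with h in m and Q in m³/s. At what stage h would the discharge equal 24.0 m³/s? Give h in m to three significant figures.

1.14 m

h − h₀ = (Q/C)^(1/b) = (24.0/31.0)^(1/1.85) = 0.8708 m
h = 0.27 + 0.8708 = 1.141 m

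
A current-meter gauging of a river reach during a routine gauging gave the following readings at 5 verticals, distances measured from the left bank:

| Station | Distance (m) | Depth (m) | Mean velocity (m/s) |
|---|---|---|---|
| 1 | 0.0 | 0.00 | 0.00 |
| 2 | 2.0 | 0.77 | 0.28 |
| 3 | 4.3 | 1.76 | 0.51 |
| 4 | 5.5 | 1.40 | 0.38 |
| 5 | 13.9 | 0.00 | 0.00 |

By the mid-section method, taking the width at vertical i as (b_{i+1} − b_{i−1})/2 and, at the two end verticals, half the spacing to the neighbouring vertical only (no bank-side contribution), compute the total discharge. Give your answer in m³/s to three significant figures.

w_2 = (4.3 − 0.0)/2 = 2.15 m; q_2 = 0.28 × 0.77 × 2.15 = 0.4635 m³/s
w_3 = (5.5 − 2.0)/2 = 1.75 m; q_3 = 0.51 × 1.76 × 1.75 = 1.571 m³/s
w_4 = (13.9 − 4.3)/2 = 4.8 m; q_4 = 0.38 × 1.40 × 4.8 = 2.554 m³/s
Stations 1, 5 contribute zero (depth or velocity is 0).
Q = Σ qᵢ = 4.588 m³/s

4.59 m³/s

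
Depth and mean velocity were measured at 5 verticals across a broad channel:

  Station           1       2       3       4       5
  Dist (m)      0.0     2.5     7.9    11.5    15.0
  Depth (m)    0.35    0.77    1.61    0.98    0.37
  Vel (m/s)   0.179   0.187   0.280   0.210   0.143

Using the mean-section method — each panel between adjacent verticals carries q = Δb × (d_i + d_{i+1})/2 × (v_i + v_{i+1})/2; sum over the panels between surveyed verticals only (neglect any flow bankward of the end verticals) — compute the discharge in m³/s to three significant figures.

3.32 m³/s

Panel 1-2: Δb = 2.5 m, d̄ = (0.35+0.77)/2 = 0.56, v̄ = (0.179+0.187)/2 = 0.183 → q = 2.5×0.56×0.183 = 0.2562 m³/s
Panel 2-3: Δb = 5.4 m, d̄ = (0.77+1.61)/2 = 1.19, v̄ = (0.187+0.280)/2 = 0.2335 → q = 5.4×1.19×0.2335 = 1.500 m³/s
Panel 3-4: Δb = 3.6 m, d̄ = (1.61+0.98)/2 = 1.295, v̄ = (0.280+0.210)/2 = 0.245 → q = 3.6×1.295×0.245 = 1.142 m³/s
Panel 4-5: Δb = 3.5 m, d̄ = (0.98+0.37)/2 = 0.675, v̄ = (0.210+0.143)/2 = 0.1765 → q = 3.5×0.675×0.1765 = 0.4170 m³/s
Q = Σ q = 3.316 m³/s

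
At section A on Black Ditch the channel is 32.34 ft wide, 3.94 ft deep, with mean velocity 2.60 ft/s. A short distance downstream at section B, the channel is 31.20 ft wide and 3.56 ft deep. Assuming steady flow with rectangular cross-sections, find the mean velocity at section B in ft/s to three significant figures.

Q = A₁V₁ = (32.34×3.94) × 2.60 = 331.3 ft³/s
A₂ = 31.20 × 3.56 = 111.1 ft²
V₂ = Q/A₂ = 331.3/111.1 = 2.983 ft/s

2.98 ft/s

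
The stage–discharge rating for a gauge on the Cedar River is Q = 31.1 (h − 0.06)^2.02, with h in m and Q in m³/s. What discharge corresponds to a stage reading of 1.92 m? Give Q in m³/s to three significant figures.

Q = 31.1 × (1.92 − 0.06)^2.02 = 31.1 × 1.86^2.02 = 108.9 m³/s

109 m³/s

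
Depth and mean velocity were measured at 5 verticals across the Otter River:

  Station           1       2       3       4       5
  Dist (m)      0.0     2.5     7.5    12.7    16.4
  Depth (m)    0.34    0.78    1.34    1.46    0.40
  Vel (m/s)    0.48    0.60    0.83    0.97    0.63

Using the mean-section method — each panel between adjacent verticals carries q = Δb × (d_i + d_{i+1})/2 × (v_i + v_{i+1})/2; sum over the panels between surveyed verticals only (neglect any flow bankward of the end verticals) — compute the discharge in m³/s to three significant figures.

Panel 1-2: Δb = 2.5 m, d̄ = (0.34+0.78)/2 = 0.56, v̄ = (0.48+0.60)/2 = 0.54 → q = 2.5×0.56×0.54 = 0.7560 m³/s
Panel 2-3: Δb = 5 m, d̄ = (0.78+1.34)/2 = 1.06, v̄ = (0.60+0.83)/2 = 0.715 → q = 5×1.06×0.715 = 3.790 m³/s
Panel 3-4: Δb = 5.2 m, d̄ = (1.34+1.46)/2 = 1.4, v̄ = (0.83+0.97)/2 = 0.9 → q = 5.2×1.4×0.9 = 6.552 m³/s
Panel 4-5: Δb = 3.7 m, d̄ = (1.46+0.40)/2 = 0.93, v̄ = (0.97+0.63)/2 = 0.8 → q = 3.7×0.93×0.8 = 2.753 m³/s
Q = Σ q = 13.85 m³/s

13.9 m³/s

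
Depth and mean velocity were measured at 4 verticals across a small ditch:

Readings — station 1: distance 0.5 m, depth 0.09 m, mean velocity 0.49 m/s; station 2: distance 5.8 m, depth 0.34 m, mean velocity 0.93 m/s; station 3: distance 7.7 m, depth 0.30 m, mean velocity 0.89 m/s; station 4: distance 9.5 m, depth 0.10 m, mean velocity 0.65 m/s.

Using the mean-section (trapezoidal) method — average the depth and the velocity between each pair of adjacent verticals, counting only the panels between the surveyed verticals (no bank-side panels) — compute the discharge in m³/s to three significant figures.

1.64 m³/s

Panel 1-2: Δb = 5.3 m, d̄ = (0.09+0.34)/2 = 0.215, v̄ = (0.49+0.93)/2 = 0.71 → q = 5.3×0.215×0.71 = 0.8090 m³/s
Panel 2-3: Δb = 1.9 m, d̄ = (0.34+0.30)/2 = 0.32, v̄ = (0.93+0.89)/2 = 0.91 → q = 1.9×0.32×0.91 = 0.5533 m³/s
Panel 3-4: Δb = 1.8 m, d̄ = (0.30+0.10)/2 = 0.2, v̄ = (0.89+0.65)/2 = 0.77 → q = 1.8×0.2×0.77 = 0.2772 m³/s
Q = Σ q = 1.640 m³/s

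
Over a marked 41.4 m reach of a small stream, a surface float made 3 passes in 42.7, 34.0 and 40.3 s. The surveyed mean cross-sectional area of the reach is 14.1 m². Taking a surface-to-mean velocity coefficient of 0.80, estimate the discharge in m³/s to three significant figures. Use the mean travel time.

t̄ = (42.7 + 34.0 + 40.3) / 3 = 39 s
v_surface = L / t̄ = 41.4 / 39 = 1.062 m/s
v_mean = 0.80 × 1.062 = 0.8492 m/s
Q = A × v_mean = 14.1 × 0.8492 = 11.97 m³/s

12.0 m³/s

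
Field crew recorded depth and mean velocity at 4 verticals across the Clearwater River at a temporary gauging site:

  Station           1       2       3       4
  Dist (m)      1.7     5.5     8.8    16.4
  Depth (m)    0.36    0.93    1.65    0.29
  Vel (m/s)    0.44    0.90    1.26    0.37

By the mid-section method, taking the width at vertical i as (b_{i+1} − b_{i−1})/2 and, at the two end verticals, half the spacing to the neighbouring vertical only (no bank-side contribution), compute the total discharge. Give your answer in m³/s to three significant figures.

w_1 = (5.5 − 1.7)/2 = 1.9 m; q_1 = 0.44 × 0.36 × 1.9 = 0.3010 m³/s
w_2 = (8.8 − 1.7)/2 = 3.55 m; q_2 = 0.90 × 0.93 × 3.55 = 2.971 m³/s
w_3 = (16.4 − 5.5)/2 = 5.45 m; q_3 = 1.26 × 1.65 × 5.45 = 11.33 m³/s
w_4 = (16.4 − 8.8)/2 = 3.8 m; q_4 = 0.37 × 0.29 × 3.8 = 0.4077 m³/s
Q = Σ qᵢ = 15.01 m³/s

15.0 m³/s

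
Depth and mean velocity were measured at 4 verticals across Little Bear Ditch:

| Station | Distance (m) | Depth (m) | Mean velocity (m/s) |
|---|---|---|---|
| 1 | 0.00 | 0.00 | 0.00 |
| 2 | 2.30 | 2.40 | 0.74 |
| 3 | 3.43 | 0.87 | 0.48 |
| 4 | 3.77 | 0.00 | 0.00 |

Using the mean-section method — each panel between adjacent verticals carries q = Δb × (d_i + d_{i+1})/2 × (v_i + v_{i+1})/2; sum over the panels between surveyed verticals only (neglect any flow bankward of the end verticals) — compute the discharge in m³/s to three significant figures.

2.18 m³/s

Panel 1-2: Δb = 2.3 m, d̄ = (0.00+2.40)/2 = 1.2, v̄ = (0.00+0.74)/2 = 0.37 → q = 2.3×1.2×0.37 = 1.021 m³/s
Panel 2-3: Δb = 1.13 m, d̄ = (2.40+0.87)/2 = 1.635, v̄ = (0.74+0.48)/2 = 0.61 → q = 1.13×1.635×0.61 = 1.127 m³/s
Panel 3-4: Δb = 0.34 m, d̄ = (0.87+0.00)/2 = 0.435, v̄ = (0.48+0.00)/2 = 0.24 → q = 0.34×0.435×0.24 = 0.03550 m³/s
Q = Σ q = 2.184 m³/s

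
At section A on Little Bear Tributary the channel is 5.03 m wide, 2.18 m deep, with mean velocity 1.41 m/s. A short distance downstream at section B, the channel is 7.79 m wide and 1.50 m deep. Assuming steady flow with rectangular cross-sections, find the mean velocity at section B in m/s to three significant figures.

1.32 m/s

Q = A₁V₁ = (5.03×2.18) × 1.41 = 15.46 m³/s
A₂ = 7.79 × 1.50 = 11.69 m²
V₂ = Q/A₂ = 15.46/11.69 = 1.323 m/s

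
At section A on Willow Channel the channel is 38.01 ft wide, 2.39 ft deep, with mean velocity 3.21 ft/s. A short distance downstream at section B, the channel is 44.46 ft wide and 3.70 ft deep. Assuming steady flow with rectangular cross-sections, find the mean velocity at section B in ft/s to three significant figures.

1.77 ft/s

Q = A₁V₁ = (38.01×2.39) × 3.21 = 291.6 ft³/s
A₂ = 44.46 × 3.70 = 164.5 ft²
V₂ = Q/A₂ = 291.6/164.5 = 1.773 ft/s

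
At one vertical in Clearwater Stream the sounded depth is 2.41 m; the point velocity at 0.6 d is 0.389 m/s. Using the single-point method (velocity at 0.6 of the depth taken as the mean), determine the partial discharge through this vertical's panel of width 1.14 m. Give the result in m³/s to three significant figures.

1.07 m³/s

v̄ = v₀.₆ = 0.389 m/s
q = v̄ × d × w = 0.3890 × 2.41 × 1.14 = 1.069 m³/s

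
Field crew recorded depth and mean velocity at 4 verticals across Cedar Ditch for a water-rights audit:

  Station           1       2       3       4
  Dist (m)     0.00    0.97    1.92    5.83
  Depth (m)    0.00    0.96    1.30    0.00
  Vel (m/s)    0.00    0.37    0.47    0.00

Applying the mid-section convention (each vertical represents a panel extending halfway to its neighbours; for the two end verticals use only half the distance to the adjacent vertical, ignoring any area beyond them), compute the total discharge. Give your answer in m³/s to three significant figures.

1.83 m³/s

w_2 = (1.92 − 0.00)/2 = 0.96 m; q_2 = 0.37 × 0.96 × 0.96 = 0.3410 m³/s
w_3 = (5.83 − 0.97)/2 = 2.43 m; q_3 = 0.47 × 1.30 × 2.43 = 1.485 m³/s
Stations 1, 4 contribute zero (depth or velocity is 0).
Q = Σ qᵢ = 1.826 m³/s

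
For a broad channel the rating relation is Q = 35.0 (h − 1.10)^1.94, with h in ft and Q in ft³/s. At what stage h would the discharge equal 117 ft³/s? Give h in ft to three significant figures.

h − h₀ = (Q/C)^(1/b) = (117/35.0)^(1/1.94) = 1.863 ft
h = 1.10 + 1.863 = 2.963 ft

2.96 ft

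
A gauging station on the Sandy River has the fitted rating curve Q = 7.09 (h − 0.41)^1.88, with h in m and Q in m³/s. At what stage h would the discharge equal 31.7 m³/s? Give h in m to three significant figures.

2.63 m

h − h₀ = (Q/C)^(1/b) = (31.7/7.09)^(1/1.88) = 2.218 m
h = 0.41 + 2.218 = 2.628 m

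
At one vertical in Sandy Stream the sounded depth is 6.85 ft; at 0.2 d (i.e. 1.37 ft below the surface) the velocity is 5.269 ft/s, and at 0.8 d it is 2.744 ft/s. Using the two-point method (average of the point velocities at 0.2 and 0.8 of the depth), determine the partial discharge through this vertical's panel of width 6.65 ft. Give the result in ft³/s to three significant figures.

v̄ = (5.269 + 2.744) / 2 = 4.007 ft/s
q = v̄ × d × w = 4.007 × 6.85 × 6.65 = 182.5 ft³/s

183 ft³/s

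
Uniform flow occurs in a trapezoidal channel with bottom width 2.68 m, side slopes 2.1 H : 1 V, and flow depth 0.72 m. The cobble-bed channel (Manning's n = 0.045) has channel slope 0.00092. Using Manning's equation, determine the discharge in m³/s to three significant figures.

A = (b + z·y)·y = (2.68 + 2.1×0.72)×0.72 = 3.018 m²
P = b + 2y√(1+z²) = 2.68 + 2×0.72×√(1+2.1²) = 6.029 m
R = A/P = 3.018/6.029 = 0.5006 m
Q = (1/n)·A·R^(2/3)·S^(1/2) = (1/0.045) × 3.018 × 0.5006^(2/3) × 0.00092^(1/2) = 1.283 m³/s

1.28 m³/s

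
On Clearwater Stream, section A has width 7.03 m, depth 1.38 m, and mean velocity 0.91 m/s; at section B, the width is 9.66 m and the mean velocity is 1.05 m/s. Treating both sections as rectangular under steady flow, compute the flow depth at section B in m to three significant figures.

0.870 m

Q = A₁V₁ = (7.03×1.38) × 0.91 = 8.828 m³/s
d₂ = Q/(b₂ V₂) = 8.828/(9.66×1.05) = 0.8704 m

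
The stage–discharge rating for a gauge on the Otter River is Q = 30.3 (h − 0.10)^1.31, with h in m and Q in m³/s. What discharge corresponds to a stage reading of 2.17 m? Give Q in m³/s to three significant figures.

Q = 30.3 × (2.17 − 0.10)^1.31 = 30.3 × 2.07^1.31 = 78.59 m³/s

78.6 m³/s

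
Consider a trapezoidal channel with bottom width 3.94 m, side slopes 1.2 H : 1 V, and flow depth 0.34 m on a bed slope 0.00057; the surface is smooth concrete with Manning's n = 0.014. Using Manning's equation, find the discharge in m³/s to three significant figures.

A = (b + z·y)·y = (3.94 + 1.2×0.34)×0.34 = 1.478 m²
P = b + 2y√(1+z²) = 3.94 + 2×0.34×√(1+1.2²) = 5.002 m
R = A/P = 1.478/5.002 = 0.2955 m
Q = (1/n)·A·R^(2/3)·S^(1/2) = (1/0.014) × 1.478 × 0.2955^(2/3) × 0.00057^(1/2) = 1.119 m³/s

1.12 m³/s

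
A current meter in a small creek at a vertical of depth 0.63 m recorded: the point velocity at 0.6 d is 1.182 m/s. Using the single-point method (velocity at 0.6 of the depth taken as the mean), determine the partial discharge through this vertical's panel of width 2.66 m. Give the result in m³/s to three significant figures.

1.98 m³/s

v̄ = v₀.₆ = 1.182 m/s
q = v̄ × d × w = 1.182 × 0.63 × 2.66 = 1.981 m³/s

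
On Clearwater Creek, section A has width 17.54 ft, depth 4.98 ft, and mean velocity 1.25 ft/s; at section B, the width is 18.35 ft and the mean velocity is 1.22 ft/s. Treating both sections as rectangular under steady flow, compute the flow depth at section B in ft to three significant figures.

Q = A₁V₁ = (17.54×4.98) × 1.25 = 109.2 ft³/s
d₂ = Q/(b₂ V₂) = 109.2/(18.35×1.22) = 4.877 ft

4.88 ft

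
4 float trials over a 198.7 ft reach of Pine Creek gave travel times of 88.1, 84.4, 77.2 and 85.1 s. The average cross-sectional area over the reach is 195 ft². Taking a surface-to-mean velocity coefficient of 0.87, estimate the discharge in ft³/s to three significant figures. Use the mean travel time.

t̄ = (88.1 + 84.4 + 77.2 + 85.1) / 4 = 83.7 s
v_surface = L / t̄ = 198.7 / 83.7 = 2.374 ft/s
v_mean = 0.87 × 2.374 = 2.065 ft/s
Q = A × v_mean = 195 × 2.065 = 402.7 ft³/s

403 ft³/s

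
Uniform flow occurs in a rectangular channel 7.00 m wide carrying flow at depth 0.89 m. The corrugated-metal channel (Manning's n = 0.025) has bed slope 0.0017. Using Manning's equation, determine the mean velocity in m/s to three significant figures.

1.31 m/s

A = b·y = 7.00 × 0.89 = 6.230 m²
P = b + 2y = 7.00 + 2×0.89 = 8.780 m
R = A/P = 6.230/8.780 = 0.7096 m
Q = (1/n)·A·R^(2/3)·S^(1/2) = (1/0.025) × 6.230 × 0.7096^(2/3) × 0.0017^(1/2) = 8.174 m³/s
V = Q/A = 8.174/6.230 = 1.312 m/s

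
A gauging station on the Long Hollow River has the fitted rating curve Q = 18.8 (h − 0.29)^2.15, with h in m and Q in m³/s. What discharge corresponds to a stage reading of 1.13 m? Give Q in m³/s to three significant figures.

12.9 m³/s

Q = 18.8 × (1.13 − 0.29)^2.15 = 18.8 × 0.84^2.15 = 12.92 m³/s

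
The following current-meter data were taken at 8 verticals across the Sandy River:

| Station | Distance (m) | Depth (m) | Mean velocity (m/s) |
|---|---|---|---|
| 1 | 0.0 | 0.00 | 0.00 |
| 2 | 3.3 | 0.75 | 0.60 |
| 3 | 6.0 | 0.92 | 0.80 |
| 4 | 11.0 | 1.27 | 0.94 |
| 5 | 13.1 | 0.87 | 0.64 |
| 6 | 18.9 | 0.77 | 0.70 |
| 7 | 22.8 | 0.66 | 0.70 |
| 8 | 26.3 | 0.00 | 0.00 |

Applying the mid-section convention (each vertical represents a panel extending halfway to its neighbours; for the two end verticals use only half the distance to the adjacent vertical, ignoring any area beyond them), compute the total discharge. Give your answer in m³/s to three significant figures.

14.9 m³/s

w_2 = (6.0 − 0.0)/2 = 3 m; q_2 = 0.60 × 0.75 × 3 = 1.350 m³/s
w_3 = (11.0 − 3.3)/2 = 3.85 m; q_3 = 0.80 × 0.92 × 3.85 = 2.834 m³/s
w_4 = (13.1 − 6.0)/2 = 3.55 m; q_4 = 0.94 × 1.27 × 3.55 = 4.238 m³/s
w_5 = (18.9 − 11.0)/2 = 3.95 m; q_5 = 0.64 × 0.87 × 3.95 = 2.199 m³/s
w_6 = (22.8 − 13.1)/2 = 4.85 m; q_6 = 0.70 × 0.77 × 4.85 = 2.614 m³/s
w_7 = (26.3 − 18.9)/2 = 3.7 m; q_7 = 0.70 × 0.66 × 3.7 = 1.709 m³/s
Stations 1, 8 contribute zero (depth or velocity is 0).
Q = Σ qᵢ = 14.94 m³/s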